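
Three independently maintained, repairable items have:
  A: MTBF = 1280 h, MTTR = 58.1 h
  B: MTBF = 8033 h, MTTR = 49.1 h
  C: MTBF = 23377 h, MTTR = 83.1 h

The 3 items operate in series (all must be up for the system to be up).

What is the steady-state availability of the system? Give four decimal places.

0.9474

A(A) = MTBF/(MTBF+MTTR) = 1280/(1280+58.1) = 0.956580
A(B) = MTBF/(MTBF+MTTR) = 8033/(8033+49.1) = 0.993925
A(C) = MTBF/(MTBF+MTTR) = 23377/(23377+83.1) = 0.996458
Series availability: 0.956580 × 0.993925 × 0.996458 = 0.9474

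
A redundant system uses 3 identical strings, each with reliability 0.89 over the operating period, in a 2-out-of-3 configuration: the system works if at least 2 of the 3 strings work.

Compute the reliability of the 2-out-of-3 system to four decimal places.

R = Σ_{i=2}^{3} C(3,i) p^i (1−p)^{3−i} with p = 0.89
C(3,2)·0.89^2·0.11^1 = 0.261393
C(3,3)·0.89^3·0.11^0 = 0.704969
Sum = 0.9664

0.9664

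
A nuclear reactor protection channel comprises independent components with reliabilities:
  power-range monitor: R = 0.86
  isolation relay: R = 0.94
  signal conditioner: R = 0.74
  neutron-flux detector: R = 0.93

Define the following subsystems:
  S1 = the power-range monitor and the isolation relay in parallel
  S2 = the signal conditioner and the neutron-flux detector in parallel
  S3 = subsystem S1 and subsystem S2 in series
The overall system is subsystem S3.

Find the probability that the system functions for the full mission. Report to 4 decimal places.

Parallel (power-range monitor and isolation relay): 1 − (1 − 0.860000)(1 − 0.940000) = 0.991600
Parallel (signal conditioner and neutron-flux detector): 1 − (1 − 0.740000)(1 − 0.930000) = 0.981800
Series ([0.991600] and [0.981800]): 0.991600 × 0.981800 = 0.9736

0.9736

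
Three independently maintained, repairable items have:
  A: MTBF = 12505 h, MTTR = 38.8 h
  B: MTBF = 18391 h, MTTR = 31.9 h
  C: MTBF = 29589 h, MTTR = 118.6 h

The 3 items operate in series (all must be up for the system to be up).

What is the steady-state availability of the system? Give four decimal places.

A(A) = MTBF/(MTBF+MTTR) = 12505/(12505+38.8) = 0.996907
A(B) = MTBF/(MTBF+MTTR) = 18391/(18391+31.9) = 0.998268
A(C) = MTBF/(MTBF+MTTR) = 29589/(29589+118.6) = 0.996008
Series availability: 0.996907 × 0.998268 × 0.996008 = 0.9912

0.9912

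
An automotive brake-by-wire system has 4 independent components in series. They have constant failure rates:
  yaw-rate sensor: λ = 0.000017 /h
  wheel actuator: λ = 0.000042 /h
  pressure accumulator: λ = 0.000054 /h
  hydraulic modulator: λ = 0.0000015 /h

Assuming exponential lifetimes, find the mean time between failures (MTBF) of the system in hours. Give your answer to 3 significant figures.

Series of exponential components: λ_sys = Σ λ_i
λ_sys = 0.000017 + 0.000042 + 0.000054 + 0.0000015 = 1.1450e-04 /h
MTBF = 1 / λ_sys = 8730 h

8730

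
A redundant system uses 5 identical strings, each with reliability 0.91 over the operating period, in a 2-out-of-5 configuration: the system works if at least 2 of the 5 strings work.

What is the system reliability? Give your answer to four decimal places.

R = Σ_{i=2}^{5} C(5,i) p^i (1−p)^{5−i} with p = 0.91
C(5,2)·0.91^2·0.09^3 = 0.006037
C(5,3)·0.91^3·0.09^2 = 0.061039
C(5,4)·0.91^4·0.09^1 = 0.308587
C(5,5)·0.91^5·0.09^0 = 0.624032
Sum = 0.9997

0.9997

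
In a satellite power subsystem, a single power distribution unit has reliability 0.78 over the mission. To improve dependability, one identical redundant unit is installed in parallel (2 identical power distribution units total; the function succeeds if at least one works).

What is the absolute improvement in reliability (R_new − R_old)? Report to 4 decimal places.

0.1716

R_before = 0.78
R_after = 1 − (1 − 0.78)^2 = 0.9516
ΔR = 0.9516 − 0.78 = 0.1716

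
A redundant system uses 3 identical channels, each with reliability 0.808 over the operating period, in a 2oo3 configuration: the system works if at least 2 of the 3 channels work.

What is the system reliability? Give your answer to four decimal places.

R = Σ_{i=2}^{3} C(3,i) p^i (1−p)^{3−i} with p = 0.808
C(3,2)·0.808^2·0.192^1 = 0.376050
C(3,3)·0.808^3·0.192^0 = 0.527514
Sum = 0.9036

0.9036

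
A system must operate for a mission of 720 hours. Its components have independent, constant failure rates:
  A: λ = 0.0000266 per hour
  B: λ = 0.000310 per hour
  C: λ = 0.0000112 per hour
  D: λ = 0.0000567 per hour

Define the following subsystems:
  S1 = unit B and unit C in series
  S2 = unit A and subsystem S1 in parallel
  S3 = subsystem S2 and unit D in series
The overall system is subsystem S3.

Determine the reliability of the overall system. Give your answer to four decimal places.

0.9562

R(A) = exp(−0.0000266 × 720) = 0.981030
R(B) = exp(−0.000310 × 720) = 0.799955
R(C) = exp(−0.0000112 × 720) = 0.991968
R(D) = exp(−0.0000567 × 720) = 0.959998
Series (B and C): 0.799955 × 0.991968 = 0.793530
Parallel (A and [0.793530]): 1 − (1 − 0.981030)(1 − 0.793530) = 0.996083
Series ([0.996083] and D): 0.996083 × 0.959998 = 0.9562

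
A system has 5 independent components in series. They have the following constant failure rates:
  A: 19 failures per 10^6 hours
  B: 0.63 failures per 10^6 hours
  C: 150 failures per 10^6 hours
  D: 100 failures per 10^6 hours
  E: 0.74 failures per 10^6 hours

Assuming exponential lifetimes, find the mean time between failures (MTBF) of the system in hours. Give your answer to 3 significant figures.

3700

Series of exponential components: λ_sys = Σ λ_i
λ_sys = 0.000019 + 0.00000063 + 0.00015 + 0.00010 + 0.00000074 = 2.7037e-04 /h
MTBF = 1 / λ_sys = 3700 h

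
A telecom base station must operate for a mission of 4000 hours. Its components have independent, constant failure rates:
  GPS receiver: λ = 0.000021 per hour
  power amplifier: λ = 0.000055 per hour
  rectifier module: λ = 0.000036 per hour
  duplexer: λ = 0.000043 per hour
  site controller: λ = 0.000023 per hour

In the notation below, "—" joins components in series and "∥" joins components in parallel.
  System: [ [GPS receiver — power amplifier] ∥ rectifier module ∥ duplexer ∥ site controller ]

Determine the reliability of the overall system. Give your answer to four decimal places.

R(GPS receiver) = exp(−0.000021 × 4000) = 0.919431
R(power amplifier) = exp(−0.000055 × 4000) = 0.802519
R(rectifier module) = exp(−0.000036 × 4000) = 0.865888
R(duplexer) = exp(−0.000043 × 4000) = 0.841979
R(site controller) = exp(−0.000023 × 4000) = 0.912105
Series (GPS receiver and power amplifier): 0.919431 × 0.802519 = 0.737861
Parallel ([0.737861], rectifier module, duplexer, and site controller): 1 − (1 − 0.737861)(1 − 0.865888)(1 − 0.841979)(1 − 0.912105) = 0.9995

0.9995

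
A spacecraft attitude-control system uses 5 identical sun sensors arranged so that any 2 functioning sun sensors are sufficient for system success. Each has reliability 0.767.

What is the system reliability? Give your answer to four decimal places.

R = Σ_{i=2}^{5} C(5,i) p^i (1−p)^{5−i} with p = 0.767
C(5,2)·0.767^2·0.233^3 = 0.074415
C(5,3)·0.767^3·0.233^2 = 0.244962
C(5,4)·0.767^4·0.233^1 = 0.403188
C(5,5)·0.767^5·0.233^0 = 0.265446
Sum = 0.9880

0.9880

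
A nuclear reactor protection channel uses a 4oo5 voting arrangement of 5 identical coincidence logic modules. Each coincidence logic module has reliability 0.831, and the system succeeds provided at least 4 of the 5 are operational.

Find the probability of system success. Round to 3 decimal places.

0.799

R = Σ_{i=4}^{5} C(5,i) p^i (1−p)^{5−i} with p = 0.831
C(5,4)·0.831^4·0.169^1 = 0.40296
C(5,5)·0.831^5·0.169^0 = 0.39628
Sum = 0.799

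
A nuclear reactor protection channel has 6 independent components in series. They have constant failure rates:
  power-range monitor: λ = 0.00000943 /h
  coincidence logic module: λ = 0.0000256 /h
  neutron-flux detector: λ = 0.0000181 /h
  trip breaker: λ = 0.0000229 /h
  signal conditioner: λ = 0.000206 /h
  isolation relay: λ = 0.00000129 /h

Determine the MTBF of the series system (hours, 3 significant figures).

Series of exponential components: λ_sys = Σ λ_i
λ_sys = 0.00000943 + 0.0000256 + 0.0000181 + 0.0000229 + 0.000206 + 0.00000129 = 2.8332e-04 /h
MTBF = 1 / λ_sys = 3530 h

3530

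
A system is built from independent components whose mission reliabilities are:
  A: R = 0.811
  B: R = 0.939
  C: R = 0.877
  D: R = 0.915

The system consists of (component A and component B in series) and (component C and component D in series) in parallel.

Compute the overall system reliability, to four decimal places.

0.9529

Series (A and B): 0.811000 × 0.939000 = 0.761529
Series (C and D): 0.877000 × 0.915000 = 0.802455
Parallel ([0.761529] and [0.802455]): 1 − (1 − 0.761529)(1 − 0.802455) = 0.9529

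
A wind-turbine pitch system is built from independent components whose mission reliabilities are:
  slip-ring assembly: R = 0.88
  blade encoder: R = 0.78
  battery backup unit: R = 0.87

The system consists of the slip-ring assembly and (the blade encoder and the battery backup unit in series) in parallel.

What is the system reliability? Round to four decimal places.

0.9614

Series (blade encoder and battery backup unit): 0.780000 × 0.870000 = 0.678600
Parallel (slip-ring assembly and [0.678600]): 1 − (1 − 0.880000)(1 − 0.678600) = 0.9614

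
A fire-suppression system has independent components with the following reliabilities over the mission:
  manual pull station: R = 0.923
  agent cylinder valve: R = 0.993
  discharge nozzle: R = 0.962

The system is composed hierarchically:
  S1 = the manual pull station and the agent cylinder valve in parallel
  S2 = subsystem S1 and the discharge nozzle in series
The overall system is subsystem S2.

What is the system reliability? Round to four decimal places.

0.9615

Parallel (manual pull station and agent cylinder valve): 1 − (1 − 0.923000)(1 − 0.993000) = 0.999461
Series ([0.999461] and discharge nozzle): 0.999461 × 0.962000 = 0.9615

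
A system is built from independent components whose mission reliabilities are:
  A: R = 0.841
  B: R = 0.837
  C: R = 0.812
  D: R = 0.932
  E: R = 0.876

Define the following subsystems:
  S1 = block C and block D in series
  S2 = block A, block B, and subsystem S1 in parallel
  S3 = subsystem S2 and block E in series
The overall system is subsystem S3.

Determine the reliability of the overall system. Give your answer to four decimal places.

Series (C and D): 0.812000 × 0.932000 = 0.756784
Parallel (A, B, and [0.756784]): 1 − (1 − 0.841000)(1 − 0.837000)(1 − 0.756784) = 0.993697
Series ([0.993697] and E): 0.993697 × 0.876000 = 0.8705

0.8705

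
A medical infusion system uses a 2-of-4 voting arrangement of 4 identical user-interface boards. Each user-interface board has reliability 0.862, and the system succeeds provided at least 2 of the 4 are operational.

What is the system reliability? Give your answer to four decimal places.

R = Σ_{i=2}^{4} C(4,i) p^i (1−p)^{4−i} with p = 0.862
C(4,2)·0.862^2·0.138^2 = 0.084903
C(4,3)·0.862^3·0.138^1 = 0.353558
C(4,4)·0.862^4·0.138^0 = 0.552114
Sum = 0.9906

0.9906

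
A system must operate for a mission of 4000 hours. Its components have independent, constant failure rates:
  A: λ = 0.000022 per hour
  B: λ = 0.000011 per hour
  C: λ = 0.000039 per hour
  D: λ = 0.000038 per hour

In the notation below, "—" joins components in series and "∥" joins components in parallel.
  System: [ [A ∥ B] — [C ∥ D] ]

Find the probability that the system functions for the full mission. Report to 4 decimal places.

0.9761

R(A) = exp(−0.000022 × 4000) = 0.915761
R(B) = exp(−0.000011 × 4000) = 0.956954
R(C) = exp(−0.000039 × 4000) = 0.855559
R(D) = exp(−0.000038 × 4000) = 0.858988
Parallel (A and B): 1 − (1 − 0.915761)(1 − 0.956954) = 0.996374
Parallel (C and D): 1 − (1 − 0.855559)(1 − 0.858988) = 0.979632
Series ([0.996374] and [0.979632]): 0.996374 × 0.979632 = 0.9761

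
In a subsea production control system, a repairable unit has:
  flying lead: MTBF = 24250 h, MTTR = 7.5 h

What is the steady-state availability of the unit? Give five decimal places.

0.99969

A(flying lead) = MTBF/(MTBF+MTTR) = 24250/(24250+7.5) = 0.99969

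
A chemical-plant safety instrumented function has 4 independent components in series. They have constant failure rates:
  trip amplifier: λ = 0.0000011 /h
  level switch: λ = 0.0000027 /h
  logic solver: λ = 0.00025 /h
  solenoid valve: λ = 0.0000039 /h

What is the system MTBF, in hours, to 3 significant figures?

3880

Series of exponential components: λ_sys = Σ λ_i
λ_sys = 0.0000011 + 0.0000027 + 0.00025 + 0.0000039 = 2.5770e-04 /h
MTBF = 1 / λ_sys = 3880 h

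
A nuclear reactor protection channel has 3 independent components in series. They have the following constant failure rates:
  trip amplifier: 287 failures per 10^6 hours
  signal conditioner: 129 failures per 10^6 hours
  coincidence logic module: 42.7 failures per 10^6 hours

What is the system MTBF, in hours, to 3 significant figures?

Series of exponential components: λ_sys = Σ λ_i
λ_sys = 0.000287 + 0.000129 + 0.0000427 = 4.5870e-04 /h
MTBF = 1 / λ_sys = 2180 h

2180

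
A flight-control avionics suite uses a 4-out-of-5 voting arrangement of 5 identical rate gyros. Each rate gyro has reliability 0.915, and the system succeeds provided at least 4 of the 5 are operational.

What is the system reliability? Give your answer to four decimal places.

0.9393

R = Σ_{i=4}^{5} C(5,i) p^i (1−p)^{5−i} with p = 0.915
C(5,4)·0.915^4·0.085^1 = 0.297902
C(5,5)·0.915^5·0.085^0 = 0.641365
Sum = 0.9393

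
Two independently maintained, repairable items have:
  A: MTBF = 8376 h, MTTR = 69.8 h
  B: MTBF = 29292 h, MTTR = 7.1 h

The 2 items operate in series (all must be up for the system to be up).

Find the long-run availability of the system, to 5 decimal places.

A(A) = MTBF/(MTBF+MTTR) = 8376/(8376+69.8) = 0.991736
A(B) = MTBF/(MTBF+MTTR) = 29292/(29292+7.1) = 0.999758
Series availability: 0.991736 × 0.999758 = 0.99150

0.99150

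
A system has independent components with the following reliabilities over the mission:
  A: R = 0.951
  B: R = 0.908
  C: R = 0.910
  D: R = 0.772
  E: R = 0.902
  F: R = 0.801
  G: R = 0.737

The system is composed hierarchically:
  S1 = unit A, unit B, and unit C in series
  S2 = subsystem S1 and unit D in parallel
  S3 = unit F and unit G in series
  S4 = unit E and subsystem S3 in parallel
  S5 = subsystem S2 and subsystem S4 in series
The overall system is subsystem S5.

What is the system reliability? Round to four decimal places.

0.9130

Series (A, B, and C): 0.951000 × 0.908000 × 0.910000 = 0.785792
Parallel ([0.785792] and D): 1 − (1 − 0.785792)(1 − 0.772000) = 0.951161
Series (F and G): 0.801000 × 0.737000 = 0.590337
Parallel (E and [0.590337]): 1 − (1 − 0.902000)(1 − 0.590337) = 0.959853
Series ([0.951161] and [0.959853]): 0.951161 × 0.959853 = 0.9130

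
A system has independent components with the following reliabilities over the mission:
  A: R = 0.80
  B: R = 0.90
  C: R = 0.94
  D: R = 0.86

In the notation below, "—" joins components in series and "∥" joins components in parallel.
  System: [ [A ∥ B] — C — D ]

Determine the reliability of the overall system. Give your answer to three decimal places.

0.792

Parallel (A and B): 1 − (1 − 0.80000)(1 − 0.90000) = 0.98000
Series ([0.98000], C, and D): 0.98000 × 0.94000 × 0.86000 = 0.792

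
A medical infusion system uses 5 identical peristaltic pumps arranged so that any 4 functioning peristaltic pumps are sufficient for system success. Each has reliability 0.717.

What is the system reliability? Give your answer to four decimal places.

R = Σ_{i=4}^{5} C(5,i) p^i (1−p)^{5−i} with p = 0.717
C(5,4)·0.717^4·0.283^1 = 0.373967
C(5,5)·0.717^5·0.283^0 = 0.189494
Sum = 0.5635

0.5635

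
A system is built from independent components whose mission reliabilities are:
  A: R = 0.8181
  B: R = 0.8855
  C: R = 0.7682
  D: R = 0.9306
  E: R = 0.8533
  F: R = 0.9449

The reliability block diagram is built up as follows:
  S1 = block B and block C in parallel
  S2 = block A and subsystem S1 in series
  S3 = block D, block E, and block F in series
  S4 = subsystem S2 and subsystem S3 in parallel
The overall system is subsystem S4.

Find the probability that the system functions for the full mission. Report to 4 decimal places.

Parallel (B and C): 1 − (1 − 0.885500)(1 − 0.768200) = 0.973459
Series (A and [0.973459]): 0.818100 × 0.973459 = 0.796387
Series (D, E, and F): 0.930600 × 0.853300 × 0.944900 = 0.750327
Parallel ([0.796387] and [0.750327]): 1 − (1 − 0.796387)(1 − 0.750327) = 0.9492

0.9492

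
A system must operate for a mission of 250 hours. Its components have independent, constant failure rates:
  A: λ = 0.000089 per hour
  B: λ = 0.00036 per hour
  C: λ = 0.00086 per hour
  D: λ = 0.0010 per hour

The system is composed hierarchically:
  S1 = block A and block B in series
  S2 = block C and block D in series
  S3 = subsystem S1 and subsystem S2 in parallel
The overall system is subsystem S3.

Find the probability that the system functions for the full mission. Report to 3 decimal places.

R(A) = exp(−0.000089 × 250) = 0.97800
R(B) = exp(−0.00036 × 250) = 0.91393
R(C) = exp(−0.00086 × 250) = 0.80654
R(D) = exp(−0.0010 × 250) = 0.77880
Series (A and B): 0.97800 × 0.91393 = 0.89382
Series (C and D): 0.80654 × 0.77880 = 0.62813
Parallel ([0.89382] and [0.62813]): 1 − (1 − 0.89382)(1 − 0.62813) = 0.961

0.961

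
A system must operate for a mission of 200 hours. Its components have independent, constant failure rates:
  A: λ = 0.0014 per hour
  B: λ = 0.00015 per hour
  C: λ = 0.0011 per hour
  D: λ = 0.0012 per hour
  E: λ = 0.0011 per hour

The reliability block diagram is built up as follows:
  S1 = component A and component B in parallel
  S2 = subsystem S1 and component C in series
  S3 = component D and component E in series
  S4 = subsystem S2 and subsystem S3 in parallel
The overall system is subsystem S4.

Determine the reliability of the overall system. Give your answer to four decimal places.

R(A) = exp(−0.0014 × 200) = 0.755784
R(B) = exp(−0.00015 × 200) = 0.970446
R(C) = exp(−0.0011 × 200) = 0.802519
R(D) = exp(−0.0012 × 200) = 0.786628
R(E) = exp(−0.0011 × 200) = 0.802519
Parallel (A and B): 1 − (1 − 0.755784)(1 − 0.970446) = 0.992782
Series ([0.992782] and C): 0.992782 × 0.802519 = 0.796726
Series (D and E): 0.786628 × 0.802519 = 0.631284
Parallel ([0.796726] and [0.631284]): 1 − (1 − 0.796726)(1 − 0.631284) = 0.9250

0.9250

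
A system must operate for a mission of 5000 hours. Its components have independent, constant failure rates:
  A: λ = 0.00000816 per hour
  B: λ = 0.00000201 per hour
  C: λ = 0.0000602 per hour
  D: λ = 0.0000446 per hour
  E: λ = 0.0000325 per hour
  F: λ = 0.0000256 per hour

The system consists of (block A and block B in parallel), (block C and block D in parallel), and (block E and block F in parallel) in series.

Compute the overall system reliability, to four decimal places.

0.9306

R(A) = exp(−0.00000816 × 5000) = 0.960021
R(B) = exp(−0.00000201 × 5000) = 0.990000
R(C) = exp(−0.0000602 × 5000) = 0.740078
R(D) = exp(−0.0000446 × 5000) = 0.800115
R(E) = exp(−0.0000325 × 5000) = 0.850016
R(F) = exp(−0.0000256 × 5000) = 0.879853
Parallel (A and B): 1 − (1 − 0.960021)(1 − 0.990000) = 0.999600
Parallel (C and D): 1 − (1 − 0.740078)(1 − 0.800115) = 0.948045
Parallel (E and F): 1 − (1 − 0.850016)(1 − 0.879853) = 0.981980
Series ([0.999600], [0.948045], and [0.981980]): 0.999600 × 0.948045 × 0.981980 = 0.9306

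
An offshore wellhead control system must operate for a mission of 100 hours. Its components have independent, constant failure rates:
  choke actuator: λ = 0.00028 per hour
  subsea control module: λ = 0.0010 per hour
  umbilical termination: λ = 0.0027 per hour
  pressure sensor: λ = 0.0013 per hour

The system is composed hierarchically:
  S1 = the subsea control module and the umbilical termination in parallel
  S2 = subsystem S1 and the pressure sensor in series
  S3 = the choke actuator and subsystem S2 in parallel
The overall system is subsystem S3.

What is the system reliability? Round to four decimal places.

R(choke actuator) = exp(−0.00028 × 100) = 0.972388
R(subsea control module) = exp(−0.0010 × 100) = 0.904837
R(umbilical termination) = exp(−0.0027 × 100) = 0.763379
R(pressure sensor) = exp(−0.0013 × 100) = 0.878095
Parallel (subsea control module and umbilical termination): 1 − (1 − 0.904837)(1 − 0.763379) = 0.977482
Series ([0.977482] and pressure sensor): 0.977482 × 0.878095 = 0.858322
Parallel (choke actuator and [0.858322]): 1 − (1 − 0.972388)(1 − 0.858322) = 0.9961

0.9961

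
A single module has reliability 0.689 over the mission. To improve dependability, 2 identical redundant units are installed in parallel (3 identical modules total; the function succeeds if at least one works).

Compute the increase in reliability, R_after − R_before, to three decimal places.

R_before = 0.689
R_after = 1 − (1 − 0.689)^3 = 0.970
ΔR = 0.970 − 0.689 = 0.281

0.281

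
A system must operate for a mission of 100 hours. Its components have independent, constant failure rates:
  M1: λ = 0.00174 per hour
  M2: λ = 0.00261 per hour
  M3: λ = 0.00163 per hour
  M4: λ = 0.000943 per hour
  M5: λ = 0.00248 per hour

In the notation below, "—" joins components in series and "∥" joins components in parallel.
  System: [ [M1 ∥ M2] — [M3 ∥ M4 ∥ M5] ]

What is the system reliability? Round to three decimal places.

0.960

R(M1) = exp(−0.00174 × 100) = 0.84030
R(M2) = exp(−0.00261 × 100) = 0.77028
R(M3) = exp(−0.00163 × 100) = 0.84959
R(M4) = exp(−0.000943 × 100) = 0.91001
R(M5) = exp(−0.00248 × 100) = 0.78036
Parallel (M1 and M2): 1 − (1 − 0.84030)(1 − 0.77028) = 0.96331
Parallel (M3, M4, and M5): 1 − (1 − 0.84959)(1 − 0.91001)(1 − 0.78036) = 0.99703
Series ([0.96331] and [0.99703]): 0.96331 × 0.99703 = 0.960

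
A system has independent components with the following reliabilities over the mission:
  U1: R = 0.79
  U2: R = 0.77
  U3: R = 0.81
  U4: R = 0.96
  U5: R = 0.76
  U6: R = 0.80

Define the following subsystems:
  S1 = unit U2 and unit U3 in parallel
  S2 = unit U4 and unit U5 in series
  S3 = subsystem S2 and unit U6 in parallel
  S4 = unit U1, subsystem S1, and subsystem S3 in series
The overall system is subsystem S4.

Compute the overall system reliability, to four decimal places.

0.7146

Parallel (U2 and U3): 1 − (1 − 0.770000)(1 − 0.810000) = 0.956300
Series (U4 and U5): 0.960000 × 0.760000 = 0.729600
Parallel ([0.729600] and U6): 1 − (1 − 0.729600)(1 − 0.800000) = 0.945920
Series (U1, [0.956300], and [0.945920]): 0.790000 × 0.956300 × 0.945920 = 0.7146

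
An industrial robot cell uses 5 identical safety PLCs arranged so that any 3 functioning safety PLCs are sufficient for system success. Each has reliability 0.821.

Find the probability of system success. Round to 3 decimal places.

0.957

R = Σ_{i=3}^{5} C(5,i) p^i (1−p)^{5−i} with p = 0.821
C(5,3)·0.821^3·0.179^2 = 0.17731
C(5,4)·0.821^4·0.179^1 = 0.40663
C(5,5)·0.821^5·0.179^0 = 0.37301
Sum = 0.957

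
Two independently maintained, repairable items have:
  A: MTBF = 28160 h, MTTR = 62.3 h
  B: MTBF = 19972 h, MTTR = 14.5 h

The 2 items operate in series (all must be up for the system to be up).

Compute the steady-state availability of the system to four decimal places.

0.9971

A(A) = MTBF/(MTBF+MTTR) = 28160/(28160+62.3) = 0.997793
A(B) = MTBF/(MTBF+MTTR) = 19972/(19972+14.5) = 0.999275
Series availability: 0.997793 × 0.999275 = 0.9971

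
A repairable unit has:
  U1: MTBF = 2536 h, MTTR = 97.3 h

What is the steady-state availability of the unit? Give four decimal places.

A(U1) = MTBF/(MTBF+MTTR) = 2536/(2536+97.3) = 0.9631

0.9631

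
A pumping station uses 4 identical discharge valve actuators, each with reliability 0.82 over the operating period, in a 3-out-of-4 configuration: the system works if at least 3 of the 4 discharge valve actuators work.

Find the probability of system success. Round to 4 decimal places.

R = Σ_{i=3}^{4} C(4,i) p^i (1−p)^{4−i} with p = 0.82
C(4,3)·0.82^3·0.18^1 = 0.396985
C(4,4)·0.82^4·0.18^0 = 0.452122
Sum = 0.8491

0.8491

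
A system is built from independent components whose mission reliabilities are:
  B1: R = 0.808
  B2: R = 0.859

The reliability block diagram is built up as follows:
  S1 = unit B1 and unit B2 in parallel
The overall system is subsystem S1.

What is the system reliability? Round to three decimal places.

0.973

Parallel (B1 and B2): 1 − (1 − 0.80800)(1 − 0.85900) = 0.973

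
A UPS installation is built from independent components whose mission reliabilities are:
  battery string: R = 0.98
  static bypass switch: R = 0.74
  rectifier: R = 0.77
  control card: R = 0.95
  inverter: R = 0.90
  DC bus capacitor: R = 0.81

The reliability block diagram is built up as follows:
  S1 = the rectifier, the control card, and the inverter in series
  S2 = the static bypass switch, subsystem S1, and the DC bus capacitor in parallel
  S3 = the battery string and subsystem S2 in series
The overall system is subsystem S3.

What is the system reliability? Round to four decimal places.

0.9635

Series (rectifier, control card, and inverter): 0.770000 × 0.950000 × 0.900000 = 0.658350
Parallel (static bypass switch, [0.658350], and DC bus capacitor): 1 − (1 − 0.740000)(1 − 0.658350)(1 − 0.810000) = 0.983122
Series (battery string and [0.983122]): 0.980000 × 0.983122 = 0.9635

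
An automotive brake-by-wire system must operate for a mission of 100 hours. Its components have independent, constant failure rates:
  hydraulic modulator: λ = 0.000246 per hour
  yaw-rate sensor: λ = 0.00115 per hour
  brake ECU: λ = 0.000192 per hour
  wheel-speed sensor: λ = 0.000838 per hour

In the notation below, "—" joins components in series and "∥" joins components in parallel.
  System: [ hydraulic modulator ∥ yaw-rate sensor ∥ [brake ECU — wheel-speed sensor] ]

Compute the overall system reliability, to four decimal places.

0.9997

R(hydraulic modulator) = exp(−0.000246 × 100) = 0.975700
R(yaw-rate sensor) = exp(−0.00115 × 100) = 0.891366
R(brake ECU) = exp(−0.000192 × 100) = 0.980983
R(wheel-speed sensor) = exp(−0.000838 × 100) = 0.919615
Series (brake ECU and wheel-speed sensor): 0.980983 × 0.919615 = 0.902127
Parallel (hydraulic modulator, yaw-rate sensor, and [0.902127]): 1 − (1 − 0.975700)(1 − 0.891366)(1 − 0.902127) = 0.9997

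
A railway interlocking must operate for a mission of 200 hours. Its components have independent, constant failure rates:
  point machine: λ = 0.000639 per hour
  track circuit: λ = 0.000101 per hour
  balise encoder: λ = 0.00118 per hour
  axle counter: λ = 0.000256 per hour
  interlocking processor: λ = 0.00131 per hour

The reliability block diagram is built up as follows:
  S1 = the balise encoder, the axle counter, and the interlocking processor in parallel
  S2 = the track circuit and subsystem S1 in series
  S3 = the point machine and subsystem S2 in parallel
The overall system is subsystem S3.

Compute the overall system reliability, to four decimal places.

0.9973

R(point machine) = exp(−0.000639 × 200) = 0.880029
R(track circuit) = exp(−0.000101 × 200) = 0.980003
R(balise encoder) = exp(−0.00118 × 200) = 0.789781
R(axle counter) = exp(−0.000256 × 200) = 0.950089
R(interlocking processor) = exp(−0.00131 × 200) = 0.769511
Parallel (balise encoder, axle counter, and interlocking processor): 1 − (1 − 0.789781)(1 − 0.950089)(1 − 0.769511) = 0.997582
Series (track circuit and [0.997582]): 0.980003 × 0.997582 = 0.977633
Parallel (point machine and [0.977633]): 1 − (1 − 0.880029)(1 − 0.977633) = 0.9973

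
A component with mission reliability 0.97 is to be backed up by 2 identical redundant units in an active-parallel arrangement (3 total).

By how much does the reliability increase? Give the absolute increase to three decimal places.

0.030

R_before = 0.97
R_after = 1 − (1 − 0.97)^3 = 1.000
ΔR = 1.000 − 0.97 = 0.030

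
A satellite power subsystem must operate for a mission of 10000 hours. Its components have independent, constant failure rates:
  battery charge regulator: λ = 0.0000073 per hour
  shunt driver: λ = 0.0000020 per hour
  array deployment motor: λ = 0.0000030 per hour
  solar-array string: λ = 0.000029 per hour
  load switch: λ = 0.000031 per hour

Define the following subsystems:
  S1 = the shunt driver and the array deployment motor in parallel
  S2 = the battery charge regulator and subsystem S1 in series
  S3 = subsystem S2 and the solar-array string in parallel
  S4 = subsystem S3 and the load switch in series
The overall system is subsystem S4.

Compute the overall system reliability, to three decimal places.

0.720

R(battery charge regulator) = exp(−0.0000073 × 10000) = 0.92960
R(shunt driver) = exp(−0.0000020 × 10000) = 0.98020
R(array deployment motor) = exp(−0.0000030 × 10000) = 0.97045
R(solar-array string) = exp(−0.000029 × 10000) = 0.74826
R(load switch) = exp(−0.000031 × 10000) = 0.73345
Parallel (shunt driver and array deployment motor): 1 − (1 − 0.98020)(1 − 0.97045) = 0.99941
Series (battery charge regulator and [0.99941]): 0.92960 × 0.99941 = 0.92905
Parallel ([0.92905] and solar-array string): 1 − (1 − 0.92905)(1 − 0.74826) = 0.98214
Series ([0.98214] and load switch): 0.98214 × 0.73345 = 0.720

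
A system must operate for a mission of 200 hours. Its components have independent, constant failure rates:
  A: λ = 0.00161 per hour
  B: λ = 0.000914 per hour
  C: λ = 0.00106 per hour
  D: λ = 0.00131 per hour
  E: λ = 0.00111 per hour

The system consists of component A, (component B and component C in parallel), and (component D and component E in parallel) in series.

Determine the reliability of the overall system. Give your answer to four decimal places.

R(A) = exp(−0.00161 × 200) = 0.724698
R(B) = exp(−0.000914 × 200) = 0.832935
R(C) = exp(−0.00106 × 200) = 0.808965
R(D) = exp(−0.00131 × 200) = 0.769511
R(E) = exp(−0.00111 × 200) = 0.800915
Parallel (B and C): 1 − (1 − 0.832935)(1 − 0.808965) = 0.968085
Parallel (D and E): 1 − (1 − 0.769511)(1 − 0.800915) = 0.954113
Series (A, [0.968085], and [0.954113]): 0.724698 × 0.968085 × 0.954113 = 0.6694

0.6694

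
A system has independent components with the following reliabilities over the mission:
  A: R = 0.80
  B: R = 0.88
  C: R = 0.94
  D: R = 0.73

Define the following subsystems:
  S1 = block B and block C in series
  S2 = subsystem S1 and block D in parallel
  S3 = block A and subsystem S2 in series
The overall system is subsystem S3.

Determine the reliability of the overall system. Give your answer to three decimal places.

0.763

Series (B and C): 0.88000 × 0.94000 = 0.82720
Parallel ([0.82720] and D): 1 − (1 − 0.82720)(1 − 0.73000) = 0.95334
Series (A and [0.95334]): 0.80000 × 0.95334 = 0.763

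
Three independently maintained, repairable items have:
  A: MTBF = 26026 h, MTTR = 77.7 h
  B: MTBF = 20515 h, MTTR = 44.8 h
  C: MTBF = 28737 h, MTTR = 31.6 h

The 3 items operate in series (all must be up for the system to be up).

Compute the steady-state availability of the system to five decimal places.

0.99376

A(A) = MTBF/(MTBF+MTTR) = 26026/(26026+77.7) = 0.997023
A(B) = MTBF/(MTBF+MTTR) = 20515/(20515+44.8) = 0.997821
A(C) = MTBF/(MTBF+MTTR) = 28737/(28737+31.6) = 0.998902
Series availability: 0.997023 × 0.997821 × 0.998902 = 0.99376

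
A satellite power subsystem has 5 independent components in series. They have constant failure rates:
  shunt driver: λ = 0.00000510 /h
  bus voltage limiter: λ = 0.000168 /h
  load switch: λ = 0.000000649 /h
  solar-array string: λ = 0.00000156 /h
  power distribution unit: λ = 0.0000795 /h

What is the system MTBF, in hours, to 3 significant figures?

3920

Series of exponential components: λ_sys = Σ λ_i
λ_sys = 0.00000510 + 0.000168 + 0.000000649 + 0.00000156 + 0.0000795 = 2.5481e-04 /h
MTBF = 1 / λ_sys = 3920 h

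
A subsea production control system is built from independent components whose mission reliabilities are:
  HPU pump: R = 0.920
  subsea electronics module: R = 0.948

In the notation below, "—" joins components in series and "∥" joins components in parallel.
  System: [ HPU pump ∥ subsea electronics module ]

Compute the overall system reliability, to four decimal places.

Parallel (HPU pump and subsea electronics module): 1 − (1 − 0.920000)(1 − 0.948000) = 0.9958

0.9958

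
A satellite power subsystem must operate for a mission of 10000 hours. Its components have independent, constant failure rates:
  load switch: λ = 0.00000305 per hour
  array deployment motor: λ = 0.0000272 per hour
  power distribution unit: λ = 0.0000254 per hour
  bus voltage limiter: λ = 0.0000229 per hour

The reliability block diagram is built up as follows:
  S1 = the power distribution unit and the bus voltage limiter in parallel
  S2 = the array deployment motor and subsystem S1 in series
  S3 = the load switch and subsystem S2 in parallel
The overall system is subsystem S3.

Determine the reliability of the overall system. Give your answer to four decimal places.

R(load switch) = exp(−0.00000305 × 10000) = 0.969960
R(array deployment motor) = exp(−0.0000272 × 10000) = 0.761854
R(power distribution unit) = exp(−0.0000254 × 10000) = 0.775692
R(bus voltage limiter) = exp(−0.0000229 × 10000) = 0.795329
Parallel (power distribution unit and bus voltage limiter): 1 − (1 − 0.775692)(1 − 0.795329) = 0.954091
Series (array deployment motor and [0.954091]): 0.761854 × 0.954091 = 0.726878
Parallel (load switch and [0.726878]): 1 − (1 − 0.969960)(1 − 0.726878) = 0.9918

0.9918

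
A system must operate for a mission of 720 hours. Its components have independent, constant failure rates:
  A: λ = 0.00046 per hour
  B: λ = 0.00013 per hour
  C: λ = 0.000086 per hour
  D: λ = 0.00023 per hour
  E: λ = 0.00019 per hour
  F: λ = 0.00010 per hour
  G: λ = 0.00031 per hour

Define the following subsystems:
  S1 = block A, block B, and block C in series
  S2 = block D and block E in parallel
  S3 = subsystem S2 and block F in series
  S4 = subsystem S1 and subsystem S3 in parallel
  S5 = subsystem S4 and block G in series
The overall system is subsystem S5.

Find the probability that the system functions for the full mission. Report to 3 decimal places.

R(A) = exp(−0.00046 × 720) = 0.71806
R(B) = exp(−0.00013 × 720) = 0.91065
R(C) = exp(−0.000086 × 720) = 0.93996
R(D) = exp(−0.00023 × 720) = 0.84739
R(E) = exp(−0.00019 × 720) = 0.87214
R(F) = exp(−0.00010 × 720) = 0.93053
R(G) = exp(−0.00031 × 720) = 0.79995
Series (A, B, and C): 0.71806 × 0.91065 × 0.93996 = 0.61464
Parallel (D and E): 1 − (1 − 0.84739)(1 − 0.87214) = 0.98049
Series ([0.98049] and F): 0.98049 × 0.93053 = 0.91238
Parallel ([0.61464] and [0.91238]): 1 − (1 − 0.61464)(1 − 0.91238) = 0.96623
Series ([0.96623] and G): 0.96623 × 0.79995 = 0.773

0.773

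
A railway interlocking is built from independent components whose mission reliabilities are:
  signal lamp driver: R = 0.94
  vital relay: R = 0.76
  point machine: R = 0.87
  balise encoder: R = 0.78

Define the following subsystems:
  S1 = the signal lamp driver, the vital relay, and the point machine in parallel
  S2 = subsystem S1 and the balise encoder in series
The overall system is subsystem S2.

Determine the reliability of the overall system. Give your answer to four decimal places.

0.7785

Parallel (signal lamp driver, vital relay, and point machine): 1 − (1 − 0.940000)(1 − 0.760000)(1 − 0.870000) = 0.998128
Series ([0.998128] and balise encoder): 0.998128 × 0.780000 = 0.7785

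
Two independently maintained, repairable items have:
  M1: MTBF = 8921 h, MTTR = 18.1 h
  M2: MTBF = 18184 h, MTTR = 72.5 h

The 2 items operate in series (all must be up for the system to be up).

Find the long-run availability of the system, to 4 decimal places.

A(M1) = MTBF/(MTBF+MTTR) = 8921/(8921+18.1) = 0.997975
A(M2) = MTBF/(MTBF+MTTR) = 18184/(18184+72.5) = 0.996029
Series availability: 0.997975 × 0.996029 = 0.9940

0.9940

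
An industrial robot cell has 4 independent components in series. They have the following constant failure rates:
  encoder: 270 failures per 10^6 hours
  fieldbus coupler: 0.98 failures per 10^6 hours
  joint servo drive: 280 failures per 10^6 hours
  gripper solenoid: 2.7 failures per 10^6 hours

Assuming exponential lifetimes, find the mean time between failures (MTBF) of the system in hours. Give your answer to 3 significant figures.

1810

Series of exponential components: λ_sys = Σ λ_i
λ_sys = 0.00027 + 0.00000098 + 0.00028 + 0.0000027 = 5.5368e-04 /h
MTBF = 1 / λ_sys = 1810 h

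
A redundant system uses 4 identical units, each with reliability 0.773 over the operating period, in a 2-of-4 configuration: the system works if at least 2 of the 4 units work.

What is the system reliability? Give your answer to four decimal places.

R = Σ_{i=2}^{4} C(4,i) p^i (1−p)^{4−i} with p = 0.773
C(4,2)·0.773^2·0.227^2 = 0.184740
C(4,3)·0.773^3·0.227^1 = 0.419396
C(4,4)·0.773^4·0.227^0 = 0.357041
Sum = 0.9612

0.9612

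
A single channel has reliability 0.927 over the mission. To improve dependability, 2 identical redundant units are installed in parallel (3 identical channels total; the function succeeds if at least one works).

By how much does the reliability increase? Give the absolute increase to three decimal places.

R_before = 0.927
R_after = 1 − (1 − 0.927)^3 = 1.000
ΔR = 1.000 − 0.927 = 0.073

0.073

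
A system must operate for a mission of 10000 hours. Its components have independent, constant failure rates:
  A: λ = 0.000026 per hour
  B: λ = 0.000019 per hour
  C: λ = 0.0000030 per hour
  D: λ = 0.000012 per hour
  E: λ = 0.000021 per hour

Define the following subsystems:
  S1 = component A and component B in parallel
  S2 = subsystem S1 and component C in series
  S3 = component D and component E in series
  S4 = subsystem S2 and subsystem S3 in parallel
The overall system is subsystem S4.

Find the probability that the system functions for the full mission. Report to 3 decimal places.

R(A) = exp(−0.000026 × 10000) = 0.77105
R(B) = exp(−0.000019 × 10000) = 0.82696
R(C) = exp(−0.0000030 × 10000) = 0.97045
R(D) = exp(−0.000012 × 10000) = 0.88692
R(E) = exp(−0.000021 × 10000) = 0.81058
Parallel (A and B): 1 − (1 − 0.77105)(1 − 0.82696) = 0.96038
Series ([0.96038] and C): 0.96038 × 0.97045 = 0.93200
Series (D and E): 0.88692 × 0.81058 = 0.71892
Parallel ([0.93200] and [0.71892]): 1 − (1 − 0.93200)(1 − 0.71892) = 0.981

0.981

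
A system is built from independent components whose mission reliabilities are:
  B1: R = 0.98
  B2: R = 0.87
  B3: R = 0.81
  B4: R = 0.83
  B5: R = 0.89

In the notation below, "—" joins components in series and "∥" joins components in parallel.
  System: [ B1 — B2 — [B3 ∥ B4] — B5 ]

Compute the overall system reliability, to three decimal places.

0.734

Parallel (B3 and B4): 1 − (1 − 0.81000)(1 − 0.83000) = 0.96770
Series (B1, B2, [0.96770], and B5): 0.98000 × 0.87000 × 0.96770 × 0.89000 = 0.734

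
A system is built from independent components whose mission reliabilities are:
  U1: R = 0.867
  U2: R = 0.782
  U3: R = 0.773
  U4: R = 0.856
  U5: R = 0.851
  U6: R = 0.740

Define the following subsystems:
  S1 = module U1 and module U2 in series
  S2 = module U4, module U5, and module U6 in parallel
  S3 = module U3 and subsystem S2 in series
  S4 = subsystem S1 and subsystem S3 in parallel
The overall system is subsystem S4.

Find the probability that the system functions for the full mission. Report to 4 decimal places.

Series (U1 and U2): 0.867000 × 0.782000 = 0.677994
Parallel (U4, U5, and U6): 1 − (1 − 0.856000)(1 − 0.851000)(1 − 0.740000) = 0.994421
Series (U3 and [0.994421]): 0.773000 × 0.994421 = 0.768687
Parallel ([0.677994] and [0.768687]): 1 − (1 − 0.677994)(1 − 0.768687) = 0.9255

0.9255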